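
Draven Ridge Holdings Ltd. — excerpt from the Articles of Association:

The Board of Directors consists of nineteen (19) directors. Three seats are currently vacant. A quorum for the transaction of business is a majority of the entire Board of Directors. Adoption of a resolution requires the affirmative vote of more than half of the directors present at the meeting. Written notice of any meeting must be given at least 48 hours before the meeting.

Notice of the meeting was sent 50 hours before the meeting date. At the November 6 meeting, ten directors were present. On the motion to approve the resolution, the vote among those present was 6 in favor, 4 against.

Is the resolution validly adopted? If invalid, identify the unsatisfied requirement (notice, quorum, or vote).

Notice: 50 hours given; 48 required (50 ≥ 48). Satisfied.
Quorum: 10 present; quorum is 10. Satisfied.
Vote: the resolution requires a majority of the directors present (10). A majority of 10 is 6, so 6 affirmative votes are needed; 6 voted in favor. Satisfied.

Valid — all requirements satisfied.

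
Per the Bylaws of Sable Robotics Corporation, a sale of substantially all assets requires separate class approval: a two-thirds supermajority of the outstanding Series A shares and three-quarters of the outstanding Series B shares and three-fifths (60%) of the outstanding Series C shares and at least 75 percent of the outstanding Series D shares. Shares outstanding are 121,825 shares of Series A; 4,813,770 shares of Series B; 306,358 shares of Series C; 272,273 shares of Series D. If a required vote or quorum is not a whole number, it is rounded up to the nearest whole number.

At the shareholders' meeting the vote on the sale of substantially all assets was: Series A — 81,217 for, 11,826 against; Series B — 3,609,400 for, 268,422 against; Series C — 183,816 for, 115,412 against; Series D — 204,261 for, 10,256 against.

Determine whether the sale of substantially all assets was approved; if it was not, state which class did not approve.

Series A: 2/3 of 121825 = 81216.67, rounded up to 81217; 81,217 required, 81,217 in favor — approved.
Series B: 3/4 of 4813770 = 3610327.50, rounded up to 3610328; 3,610,328 required, 3,609,400 in favor — not approved.
Series C: 3/5 of 306358 = 183814.80, rounded up to 183815; 183,815 required, 183,816 in favor — approved.
Series D: 3/4 of 272273 = 204204.75, rounded up to 204205; 204,205 required, 204,261 in favor — approved.

Not approved — the Series B shares did not give the required vote.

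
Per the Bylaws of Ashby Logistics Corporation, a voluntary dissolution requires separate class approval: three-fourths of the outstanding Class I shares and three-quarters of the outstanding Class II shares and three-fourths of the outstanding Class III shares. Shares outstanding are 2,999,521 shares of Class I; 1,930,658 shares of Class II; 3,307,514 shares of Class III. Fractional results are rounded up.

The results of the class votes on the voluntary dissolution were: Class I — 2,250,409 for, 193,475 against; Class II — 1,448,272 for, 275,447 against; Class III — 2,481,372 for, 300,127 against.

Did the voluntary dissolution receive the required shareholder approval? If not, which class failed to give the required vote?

Approved — every class gave the required vote.

Class I: 3/4 of 2999521 = 2249640.75, rounded up to 2249641; 2,249,641 required, 2,250,409 in favor — approved.
Class II: 3/4 of 1930658 = 1447993.50, rounded up to 1447994; 1,447,994 required, 1,448,272 in favor — approved.
Class III: 3/4 of 3307514 = 2480635.50, rounded up to 2480636; 2,480,636 required, 2,481,372 in favor — approved.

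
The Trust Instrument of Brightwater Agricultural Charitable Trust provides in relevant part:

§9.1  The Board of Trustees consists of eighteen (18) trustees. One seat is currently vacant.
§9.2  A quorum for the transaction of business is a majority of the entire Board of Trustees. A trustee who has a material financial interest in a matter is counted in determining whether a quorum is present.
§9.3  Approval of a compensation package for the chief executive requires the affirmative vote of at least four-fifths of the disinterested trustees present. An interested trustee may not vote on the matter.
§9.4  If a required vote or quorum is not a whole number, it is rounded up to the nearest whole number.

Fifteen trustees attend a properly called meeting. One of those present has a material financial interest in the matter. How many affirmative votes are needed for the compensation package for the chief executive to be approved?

12

The compensation package for the chief executive requires four-fifths of the disinterested trustees present (15 − 1 = 14).
4/5 of 14 = 11.20, rounded up to 12.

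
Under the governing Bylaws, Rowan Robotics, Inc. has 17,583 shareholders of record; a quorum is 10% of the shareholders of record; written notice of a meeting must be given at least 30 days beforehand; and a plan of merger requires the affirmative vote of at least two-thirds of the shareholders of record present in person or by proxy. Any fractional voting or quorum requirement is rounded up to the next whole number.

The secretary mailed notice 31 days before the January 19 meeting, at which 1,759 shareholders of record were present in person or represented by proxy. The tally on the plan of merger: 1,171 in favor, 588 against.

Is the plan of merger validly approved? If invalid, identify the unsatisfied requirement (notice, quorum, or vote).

Invalid — vote requirement not satisfied.

Notice: 31 days given; 30 required. Satisfied.
Quorum: 10% of 17,583 = 1,758.30, rounded up to 1,759; 1,759 present. Satisfied.
Vote: requires two-thirds of those present (1,759); 2/3 of 1759 = 1172.67, rounded up to 1173, so 1,173 needed; 1,171 in favor. Not satisfied.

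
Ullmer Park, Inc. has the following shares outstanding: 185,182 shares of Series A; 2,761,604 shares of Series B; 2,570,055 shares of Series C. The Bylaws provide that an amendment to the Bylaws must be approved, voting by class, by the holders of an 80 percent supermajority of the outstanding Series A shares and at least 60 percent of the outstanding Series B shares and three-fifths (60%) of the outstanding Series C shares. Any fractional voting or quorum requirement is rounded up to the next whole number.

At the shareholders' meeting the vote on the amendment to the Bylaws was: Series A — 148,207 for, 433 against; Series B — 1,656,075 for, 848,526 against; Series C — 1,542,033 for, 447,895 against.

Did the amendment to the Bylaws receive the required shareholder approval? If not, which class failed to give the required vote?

Not approved — the Series B shares did not give the required vote.

Series A: 4/5 of 185182 = 148145.60, rounded up to 148146; 148,146 required, 148,207 in favor — approved.
Series B: 3/5 of 2761604 = 1656962.40, rounded up to 1656963; 1,656,963 required, 1,656,075 in favor — not approved.
Series C: 3/5 of 2570055 = 1542033; 1,542,033 required, 1,542,033 in favor — approved.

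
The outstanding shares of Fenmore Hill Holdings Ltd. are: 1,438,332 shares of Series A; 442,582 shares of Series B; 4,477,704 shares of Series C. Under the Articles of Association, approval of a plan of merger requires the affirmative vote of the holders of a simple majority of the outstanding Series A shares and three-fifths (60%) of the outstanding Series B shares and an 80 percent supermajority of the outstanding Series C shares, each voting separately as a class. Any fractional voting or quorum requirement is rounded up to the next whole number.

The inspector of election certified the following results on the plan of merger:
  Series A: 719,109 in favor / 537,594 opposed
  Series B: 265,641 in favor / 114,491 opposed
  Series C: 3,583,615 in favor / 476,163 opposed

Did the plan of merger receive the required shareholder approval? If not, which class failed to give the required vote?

Not approved — the Series A shares did not give the required vote.

Series A: a majority of 1438332 is 719167; 719,167 required, 719,109 in favor — not approved.
Series B: 3/5 of 442582 = 265549.20, rounded up to 265550; 265,550 required, 265,641 in favor — approved.
Series C: 4/5 of 4477704 = 3582163.20, rounded up to 3582164; 3,582,164 required, 3,583,615 in favor — approved.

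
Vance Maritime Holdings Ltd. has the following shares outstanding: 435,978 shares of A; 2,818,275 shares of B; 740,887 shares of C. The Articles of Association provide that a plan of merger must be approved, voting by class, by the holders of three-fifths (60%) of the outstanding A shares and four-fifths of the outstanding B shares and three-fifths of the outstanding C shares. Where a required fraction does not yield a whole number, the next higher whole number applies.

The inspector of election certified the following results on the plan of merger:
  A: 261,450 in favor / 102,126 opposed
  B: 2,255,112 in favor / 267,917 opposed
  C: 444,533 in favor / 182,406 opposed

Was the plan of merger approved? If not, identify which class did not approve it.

A: 3/5 of 435978 = 261586.80, rounded up to 261587; 261,587 required, 261,450 in favor — not approved.
B: 4/5 of 2818275 = 2254620; 2,254,620 required, 2,255,112 in favor — approved.
C: 3/5 of 740887 = 444532.20, rounded up to 444533; 444,533 required, 444,533 in favor — approved.

Not approved — the A shares did not give the required vote.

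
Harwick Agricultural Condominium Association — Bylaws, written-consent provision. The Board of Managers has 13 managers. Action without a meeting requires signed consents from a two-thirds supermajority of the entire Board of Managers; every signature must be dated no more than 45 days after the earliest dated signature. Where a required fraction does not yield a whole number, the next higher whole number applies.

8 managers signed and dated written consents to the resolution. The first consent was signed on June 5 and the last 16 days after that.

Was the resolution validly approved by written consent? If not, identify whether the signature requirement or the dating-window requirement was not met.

Not effective — insufficient signatures.

Signatures required: a two-thirds supermajority of 13 — 2/3 of 13 = 8.67, rounded up to 9, so 9 needed; 8 signed. Insufficient.
Dating window: the latest signature is 16 days after the earliest; the limit is 45 days. Within the window.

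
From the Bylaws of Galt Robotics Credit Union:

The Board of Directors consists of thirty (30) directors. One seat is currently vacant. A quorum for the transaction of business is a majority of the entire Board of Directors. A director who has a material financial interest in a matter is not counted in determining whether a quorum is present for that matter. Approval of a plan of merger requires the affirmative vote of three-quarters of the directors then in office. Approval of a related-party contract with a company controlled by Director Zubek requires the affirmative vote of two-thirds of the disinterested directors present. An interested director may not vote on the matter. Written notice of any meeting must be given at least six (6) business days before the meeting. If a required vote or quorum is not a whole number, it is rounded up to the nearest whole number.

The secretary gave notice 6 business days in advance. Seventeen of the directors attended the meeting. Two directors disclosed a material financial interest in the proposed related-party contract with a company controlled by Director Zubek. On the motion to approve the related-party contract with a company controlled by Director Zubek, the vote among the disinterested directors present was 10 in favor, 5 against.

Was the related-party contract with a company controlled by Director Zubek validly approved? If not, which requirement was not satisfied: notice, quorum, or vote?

Invalid — quorum requirement not satisfied.

Notice: 6 business days given; 6 required (6 ≥ 6). Satisfied.
Quorum: 17 present, but the 2 interested directors do not count, leaving 15. Quorum is 16. Not satisfied.
Vote: the related-party contract with a company controlled by Director Zubek requires two-thirds of the disinterested directors present (17 − 2 = 15). 2/3 of 15 = 10, so 10 affirmative votes are needed; 10 voted in favor. Satisfied. (Moot — without a quorum no business can be validly transacted.)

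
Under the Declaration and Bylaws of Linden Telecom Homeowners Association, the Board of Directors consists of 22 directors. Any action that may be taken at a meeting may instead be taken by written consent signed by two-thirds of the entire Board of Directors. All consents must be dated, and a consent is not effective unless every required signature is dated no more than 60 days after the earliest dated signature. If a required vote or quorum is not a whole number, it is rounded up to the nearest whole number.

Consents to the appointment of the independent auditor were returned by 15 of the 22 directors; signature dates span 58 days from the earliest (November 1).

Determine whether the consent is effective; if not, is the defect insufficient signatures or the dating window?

Effective — both the signature and dating-window requirements are satisfied.

Signatures required: two-thirds of 22 — 2/3 of 22 = 14.67, rounded up to 15, so 15 needed; 15 signed. Sufficient.
Dating window: the latest signature is 58 days after the earliest; the limit is 60 days. Within the window.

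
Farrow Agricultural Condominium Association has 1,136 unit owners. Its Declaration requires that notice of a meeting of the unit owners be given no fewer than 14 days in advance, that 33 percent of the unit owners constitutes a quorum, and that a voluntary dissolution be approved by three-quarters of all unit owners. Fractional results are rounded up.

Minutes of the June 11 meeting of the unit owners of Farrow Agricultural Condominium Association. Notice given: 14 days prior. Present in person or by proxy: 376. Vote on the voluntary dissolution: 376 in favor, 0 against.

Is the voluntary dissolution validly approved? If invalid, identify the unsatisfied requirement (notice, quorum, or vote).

Notice: 14 days given; 14 required. Satisfied.
Quorum: 33% of 1,136 = 374.88, rounded up to 375; 376 present. Satisfied.
Vote: requires three-fourths of all unit owners (1,136); 3/4 of 1136 = 852, so 852 needed; 376 in favor. Not satisfied.

Invalid — vote requirement not satisfied.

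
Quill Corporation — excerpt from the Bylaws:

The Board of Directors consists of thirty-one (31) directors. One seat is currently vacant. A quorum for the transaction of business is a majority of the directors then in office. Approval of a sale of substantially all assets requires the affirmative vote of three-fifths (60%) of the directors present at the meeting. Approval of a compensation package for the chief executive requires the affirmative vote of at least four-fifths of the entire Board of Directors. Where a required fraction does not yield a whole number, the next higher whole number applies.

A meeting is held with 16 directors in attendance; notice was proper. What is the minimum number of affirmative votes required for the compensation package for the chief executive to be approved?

The compensation package for the chief executive requires four-fifths of the entire Board of Directors (31).
4/5 of 31 = 24.80, rounded up to 25.
(Only 16 can vote, so the compensation package for the chief executive cannot pass at this meeting, but the required vote is still 25.)

25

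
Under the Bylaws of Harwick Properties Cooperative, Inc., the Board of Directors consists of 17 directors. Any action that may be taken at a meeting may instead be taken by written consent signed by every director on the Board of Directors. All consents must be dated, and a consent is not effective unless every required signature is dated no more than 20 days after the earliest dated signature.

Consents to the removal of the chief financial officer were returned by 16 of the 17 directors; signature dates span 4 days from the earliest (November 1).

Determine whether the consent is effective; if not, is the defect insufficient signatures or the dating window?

Signatures required: every one of 17 — unanimous means all 17, so 17 needed; 16 signed. Insufficient.
Dating window: the latest signature is 4 days after the earliest; the limit is 20 days. Within the window.

Not effective — insufficient signatures.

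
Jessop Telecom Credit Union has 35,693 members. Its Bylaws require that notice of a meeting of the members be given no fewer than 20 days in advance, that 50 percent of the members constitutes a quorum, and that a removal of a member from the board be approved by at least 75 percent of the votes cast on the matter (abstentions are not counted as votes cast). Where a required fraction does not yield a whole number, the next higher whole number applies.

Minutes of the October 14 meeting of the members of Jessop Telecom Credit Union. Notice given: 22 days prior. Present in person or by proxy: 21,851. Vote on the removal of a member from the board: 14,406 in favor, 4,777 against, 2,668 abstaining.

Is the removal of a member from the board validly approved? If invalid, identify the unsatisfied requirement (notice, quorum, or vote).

Valid — all requirements satisfied.

Notice: 22 days given; 20 required. Satisfied.
Quorum: 50% of 35,693 = 17,846.50, rounded up to 17,847; 21,851 present. Satisfied.
Vote: requires three-fourths of the votes cast (21,851 − 2,668 abstaining = 19,183); 3/4 of 19183 = 14387.25, rounded up to 14388, so 14,388 needed; 14,406 in favor. Satisfied.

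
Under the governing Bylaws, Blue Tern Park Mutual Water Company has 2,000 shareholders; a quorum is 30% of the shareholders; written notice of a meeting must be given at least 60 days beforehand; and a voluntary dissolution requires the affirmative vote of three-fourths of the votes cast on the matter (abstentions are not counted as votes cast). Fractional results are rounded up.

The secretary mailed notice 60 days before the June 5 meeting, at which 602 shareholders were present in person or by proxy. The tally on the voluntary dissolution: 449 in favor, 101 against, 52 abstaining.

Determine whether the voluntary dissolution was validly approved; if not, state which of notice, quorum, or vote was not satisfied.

Notice: 60 days given; 60 required. Satisfied.
Quorum: 30% of 2,000 = 600; 602 present. Satisfied.
Vote: requires three-fourths of the votes cast (602 − 52 abstaining = 550); 3/4 of 550 = 412.50, rounded up to 413, so 413 needed; 449 in favor. Satisfied.

Valid — all requirements satisfied.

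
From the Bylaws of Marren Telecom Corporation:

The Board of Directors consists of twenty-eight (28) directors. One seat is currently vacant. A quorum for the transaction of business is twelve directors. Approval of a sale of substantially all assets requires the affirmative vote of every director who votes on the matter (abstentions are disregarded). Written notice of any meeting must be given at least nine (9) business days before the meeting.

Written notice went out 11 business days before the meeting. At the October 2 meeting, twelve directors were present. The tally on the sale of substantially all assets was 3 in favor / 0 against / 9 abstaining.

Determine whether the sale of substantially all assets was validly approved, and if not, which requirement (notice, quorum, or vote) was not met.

Valid — all requirements satisfied.

Notice: 11 business days given; 9 required (11 ≥ 9). Satisfied.
Quorum: 12 present; quorum is 12. Satisfied.
Vote: the sale of substantially all assets requires the unanimous vote of the votes cast (12 present − 9 abstaining = 3). Unanimous means all 3, so 3 affirmative votes are needed; 3 voted in favor. Satisfied.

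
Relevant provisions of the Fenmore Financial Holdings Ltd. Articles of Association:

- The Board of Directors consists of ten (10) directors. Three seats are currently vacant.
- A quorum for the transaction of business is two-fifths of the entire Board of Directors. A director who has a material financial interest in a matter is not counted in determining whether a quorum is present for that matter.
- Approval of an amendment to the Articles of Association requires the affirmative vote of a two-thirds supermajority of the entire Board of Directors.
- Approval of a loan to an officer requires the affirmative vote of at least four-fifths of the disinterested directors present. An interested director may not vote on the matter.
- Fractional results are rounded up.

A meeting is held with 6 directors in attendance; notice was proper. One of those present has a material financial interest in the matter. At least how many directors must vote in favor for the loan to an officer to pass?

4

The loan to an officer requires four-fifths of the disinterested directors present (6 − 1 = 5).
4/5 of 5 = 4.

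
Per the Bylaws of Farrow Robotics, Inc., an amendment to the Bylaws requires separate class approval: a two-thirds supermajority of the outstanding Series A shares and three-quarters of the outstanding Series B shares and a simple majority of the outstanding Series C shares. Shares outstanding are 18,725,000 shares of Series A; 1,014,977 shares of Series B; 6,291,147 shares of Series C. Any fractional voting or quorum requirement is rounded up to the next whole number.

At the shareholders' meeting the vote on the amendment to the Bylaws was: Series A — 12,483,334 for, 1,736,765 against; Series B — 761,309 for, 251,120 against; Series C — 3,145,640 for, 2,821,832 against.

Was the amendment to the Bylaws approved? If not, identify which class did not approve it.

Series A: 2/3 of 18725000 = 12483333.33, rounded up to 12483334; 12,483,334 required, 12,483,334 in favor — approved.
Series B: 3/4 of 1014977 = 761232.75, rounded up to 761233; 761,233 required, 761,309 in favor — approved.
Series C: a majority of 6291147 is 3145574; 3,145,574 required, 3,145,640 in favor — approved.

Approved — every class gave the required vote.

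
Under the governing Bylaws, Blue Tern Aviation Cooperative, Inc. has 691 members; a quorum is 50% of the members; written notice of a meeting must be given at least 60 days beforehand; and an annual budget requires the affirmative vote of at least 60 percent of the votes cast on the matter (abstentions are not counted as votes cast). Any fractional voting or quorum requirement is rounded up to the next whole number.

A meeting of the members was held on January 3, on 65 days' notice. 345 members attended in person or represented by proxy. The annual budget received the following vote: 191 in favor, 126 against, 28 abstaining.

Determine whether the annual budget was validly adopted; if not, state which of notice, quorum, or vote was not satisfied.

Invalid — quorum requirement not satisfied.

Notice: 65 days given; 60 required. Satisfied.
Quorum: 50% of 691 = 345.50, rounded up to 346; 345 present. Not satisfied.
Vote: requires three-fifths of the votes cast (345 − 28 abstaining = 317); 3/5 of 317 = 190.20, rounded up to 191, so 191 needed; 191 in favor. Satisfied.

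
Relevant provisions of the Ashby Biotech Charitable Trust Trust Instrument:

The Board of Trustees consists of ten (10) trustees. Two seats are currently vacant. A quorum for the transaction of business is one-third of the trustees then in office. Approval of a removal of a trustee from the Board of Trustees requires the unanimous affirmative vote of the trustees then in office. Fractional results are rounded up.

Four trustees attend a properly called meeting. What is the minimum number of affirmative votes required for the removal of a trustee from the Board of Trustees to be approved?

8

The removal of a trustee from the Board of Trustees requires the unanimous vote of the trustees then in office (8).
Unanimous means all 8.
(Only 4 can vote, so the removal of a trustee from the Board of Trustees cannot pass at this meeting, but the required vote is still 8.)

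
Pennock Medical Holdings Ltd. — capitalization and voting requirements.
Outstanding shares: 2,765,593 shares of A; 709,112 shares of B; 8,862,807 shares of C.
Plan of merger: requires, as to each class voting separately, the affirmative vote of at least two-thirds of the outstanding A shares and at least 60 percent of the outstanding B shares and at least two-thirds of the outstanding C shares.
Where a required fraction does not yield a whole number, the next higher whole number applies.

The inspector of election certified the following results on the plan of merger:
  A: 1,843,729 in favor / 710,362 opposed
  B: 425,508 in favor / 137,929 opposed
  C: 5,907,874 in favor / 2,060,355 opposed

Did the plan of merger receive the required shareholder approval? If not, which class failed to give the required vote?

Not approved — the C shares did not give the required vote.

A: 2/3 of 2765593 = 1843728.67, rounded up to 1843729; 1,843,729 required, 1,843,729 in favor — approved.
B: 3/5 of 709112 = 425467.20, rounded up to 425468; 425,468 required, 425,508 in favor — approved.
C: 2/3 of 8862807 = 5908538; 5,908,538 required, 5,907,874 in favor — not approved.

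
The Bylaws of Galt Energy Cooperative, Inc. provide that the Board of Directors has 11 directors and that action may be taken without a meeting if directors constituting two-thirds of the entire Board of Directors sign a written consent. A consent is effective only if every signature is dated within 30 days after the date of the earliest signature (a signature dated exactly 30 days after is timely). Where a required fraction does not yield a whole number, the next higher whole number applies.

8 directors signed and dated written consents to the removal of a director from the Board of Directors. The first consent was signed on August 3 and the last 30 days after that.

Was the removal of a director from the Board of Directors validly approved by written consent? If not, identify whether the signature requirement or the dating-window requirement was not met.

Effective — both the signature and dating-window requirements are satisfied.

Signatures required: two-thirds of 11 — 2/3 of 11 = 7.33, rounded up to 8, so 8 needed; 8 signed. Sufficient.
Dating window: the latest signature is 30 days after the earliest; the limit is 30 days. Within the window.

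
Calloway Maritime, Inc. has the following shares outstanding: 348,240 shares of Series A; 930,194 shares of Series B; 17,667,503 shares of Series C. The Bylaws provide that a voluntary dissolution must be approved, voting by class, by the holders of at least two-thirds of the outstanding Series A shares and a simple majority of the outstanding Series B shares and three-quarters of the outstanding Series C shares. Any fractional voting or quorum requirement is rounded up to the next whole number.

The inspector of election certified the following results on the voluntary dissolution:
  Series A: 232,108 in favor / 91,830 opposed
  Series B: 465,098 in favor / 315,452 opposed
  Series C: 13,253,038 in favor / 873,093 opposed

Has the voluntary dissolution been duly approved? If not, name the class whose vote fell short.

Not approved — the Series A shares did not give the required vote.

Series A: 2/3 of 348240 = 232160; 232,160 required, 232,108 in favor — not approved.
Series B: a majority of 930194 is 465098; 465,098 required, 465,098 in favor — approved.
Series C: 3/4 of 17667503 = 13250627.25, rounded up to 13250628; 13,250,628 required, 13,253,038 in favor — approved.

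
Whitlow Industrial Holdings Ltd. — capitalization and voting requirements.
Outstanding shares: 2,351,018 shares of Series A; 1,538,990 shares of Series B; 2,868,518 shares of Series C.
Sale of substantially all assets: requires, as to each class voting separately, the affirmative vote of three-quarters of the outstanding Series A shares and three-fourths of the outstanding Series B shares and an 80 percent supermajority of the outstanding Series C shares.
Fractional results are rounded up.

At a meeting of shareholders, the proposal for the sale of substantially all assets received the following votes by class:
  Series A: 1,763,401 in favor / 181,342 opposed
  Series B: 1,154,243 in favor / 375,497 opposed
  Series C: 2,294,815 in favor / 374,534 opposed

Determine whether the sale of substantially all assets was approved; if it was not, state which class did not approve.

Series A: 3/4 of 2351018 = 1763263.50, rounded up to 1763264; 1,763,264 required, 1,763,401 in favor — approved.
Series B: 3/4 of 1538990 = 1154242.50, rounded up to 1154243; 1,154,243 required, 1,154,243 in favor — approved.
Series C: 4/5 of 2868518 = 2294814.40, rounded up to 2294815; 2,294,815 required, 2,294,815 in favor — approved.

Approved — every class gave the required vote.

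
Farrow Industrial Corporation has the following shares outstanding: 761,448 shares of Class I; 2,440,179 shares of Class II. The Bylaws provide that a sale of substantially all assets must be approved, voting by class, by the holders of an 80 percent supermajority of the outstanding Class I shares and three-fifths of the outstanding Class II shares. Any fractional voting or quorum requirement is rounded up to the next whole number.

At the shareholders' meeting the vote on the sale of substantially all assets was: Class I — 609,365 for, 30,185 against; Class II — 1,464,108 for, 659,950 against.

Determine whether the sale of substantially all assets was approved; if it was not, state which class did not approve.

Approved — every class gave the required vote.

Class I: 4/5 of 761448 = 609158.40, rounded up to 609159; 609,159 required, 609,365 in favor — approved.
Class II: 3/5 of 2440179 = 1464107.40, rounded up to 1464108; 1,464,108 required, 1,464,108 in favor — approved.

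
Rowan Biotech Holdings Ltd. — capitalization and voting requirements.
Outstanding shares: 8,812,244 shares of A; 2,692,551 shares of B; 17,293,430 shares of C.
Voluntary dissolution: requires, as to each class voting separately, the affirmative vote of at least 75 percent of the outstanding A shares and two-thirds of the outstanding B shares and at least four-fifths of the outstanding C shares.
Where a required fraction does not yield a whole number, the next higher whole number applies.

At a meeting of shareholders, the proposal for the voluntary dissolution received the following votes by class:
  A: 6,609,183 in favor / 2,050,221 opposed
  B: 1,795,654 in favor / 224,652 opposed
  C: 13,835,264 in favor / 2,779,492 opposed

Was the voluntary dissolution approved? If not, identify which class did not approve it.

A: 3/4 of 8812244 = 6609183; 6,609,183 required, 6,609,183 in favor — approved.
B: 2/3 of 2692551 = 1795034; 1,795,034 required, 1,795,654 in favor — approved.
C: 4/5 of 17293430 = 13834744; 13,834,744 required, 13,835,264 in favor — approved.

Approved — every class gave the required vote.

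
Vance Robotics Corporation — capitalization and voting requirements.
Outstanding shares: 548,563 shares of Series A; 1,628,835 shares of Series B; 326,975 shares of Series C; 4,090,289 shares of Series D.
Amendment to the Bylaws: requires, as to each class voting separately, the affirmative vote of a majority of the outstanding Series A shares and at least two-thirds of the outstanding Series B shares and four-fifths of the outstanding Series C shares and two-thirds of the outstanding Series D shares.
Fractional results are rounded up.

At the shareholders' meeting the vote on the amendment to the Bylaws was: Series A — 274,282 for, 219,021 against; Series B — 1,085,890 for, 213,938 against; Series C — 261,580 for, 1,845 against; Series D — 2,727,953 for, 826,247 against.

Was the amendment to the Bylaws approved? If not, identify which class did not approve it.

Series A: a majority of 548563 is 274282; 274,282 required, 274,282 in favor — approved.
Series B: 2/3 of 1628835 = 1085890; 1,085,890 required, 1,085,890 in favor — approved.
Series C: 4/5 of 326975 = 261580; 261,580 required, 261,580 in favor — approved.
Series D: 2/3 of 4090289 = 2726859.33, rounded up to 2726860; 2,726,860 required, 2,727,953 in favor — approved.

Approved — every class gave the required vote.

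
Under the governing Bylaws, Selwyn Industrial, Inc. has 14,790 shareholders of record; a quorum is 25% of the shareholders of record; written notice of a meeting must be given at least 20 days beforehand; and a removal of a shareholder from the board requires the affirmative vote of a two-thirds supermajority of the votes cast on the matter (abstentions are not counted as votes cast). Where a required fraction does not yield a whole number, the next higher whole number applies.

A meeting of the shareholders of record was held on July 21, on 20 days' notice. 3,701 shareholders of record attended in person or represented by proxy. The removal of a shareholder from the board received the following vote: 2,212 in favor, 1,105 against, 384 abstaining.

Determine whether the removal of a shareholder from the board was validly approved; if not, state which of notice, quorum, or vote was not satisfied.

Valid — all requirements satisfied.

Notice: 20 days given; 20 required. Satisfied.
Quorum: 25% of 14,790 = 3,697.50, rounded up to 3,698; 3,701 present. Satisfied.
Vote: requires two-thirds of the votes cast (3,701 − 384 abstaining = 3,317); 2/3 of 3317 = 2211.33, rounded up to 2212, so 2,212 needed; 2,212 in favor. Satisfied.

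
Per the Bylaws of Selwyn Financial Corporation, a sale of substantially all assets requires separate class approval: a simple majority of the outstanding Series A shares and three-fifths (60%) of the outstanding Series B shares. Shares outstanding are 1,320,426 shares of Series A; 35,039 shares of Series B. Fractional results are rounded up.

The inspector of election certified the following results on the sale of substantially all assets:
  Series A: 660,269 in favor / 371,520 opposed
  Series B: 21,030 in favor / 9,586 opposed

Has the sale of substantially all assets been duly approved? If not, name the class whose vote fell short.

Approved — every class gave the required vote.

Series A: a majority of 1320426 is 660214; 660,214 required, 660,269 in favor — approved.
Series B: 3/5 of 35039 = 21023.40, rounded up to 21024; 21,024 required, 21,030 in favor — approved.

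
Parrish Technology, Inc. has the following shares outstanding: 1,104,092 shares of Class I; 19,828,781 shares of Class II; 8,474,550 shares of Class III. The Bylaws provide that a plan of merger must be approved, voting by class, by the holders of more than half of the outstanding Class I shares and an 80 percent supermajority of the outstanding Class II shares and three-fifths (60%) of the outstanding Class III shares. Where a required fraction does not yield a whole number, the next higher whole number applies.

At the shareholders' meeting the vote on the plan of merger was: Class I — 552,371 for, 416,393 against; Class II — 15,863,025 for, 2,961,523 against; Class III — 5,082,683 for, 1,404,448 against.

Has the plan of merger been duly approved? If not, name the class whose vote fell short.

Not approved — the Class III shares did not give the required vote.

Class I: a majority of 1104092 is 552047; 552,047 required, 552,371 in favor — approved.
Class II: 4/5 of 19828781 = 15863024.80, rounded up to 15863025; 15,863,025 required, 15,863,025 in favor — approved.
Class III: 3/5 of 8474550 = 5084730; 5,084,730 required, 5,082,683 in favor — not approved.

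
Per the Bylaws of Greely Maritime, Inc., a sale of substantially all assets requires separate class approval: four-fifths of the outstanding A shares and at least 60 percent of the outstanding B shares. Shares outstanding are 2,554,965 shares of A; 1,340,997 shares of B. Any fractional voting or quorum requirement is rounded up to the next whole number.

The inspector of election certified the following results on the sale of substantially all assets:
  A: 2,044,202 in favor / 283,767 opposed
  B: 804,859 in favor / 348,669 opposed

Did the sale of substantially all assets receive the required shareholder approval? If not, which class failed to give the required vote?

Approved — every class gave the required vote.

A: 4/5 of 2554965 = 2043972; 2,043,972 required, 2,044,202 in favor — approved.
B: 3/5 of 1340997 = 804598.20, rounded up to 804599; 804,599 required, 804,859 in favor — approved.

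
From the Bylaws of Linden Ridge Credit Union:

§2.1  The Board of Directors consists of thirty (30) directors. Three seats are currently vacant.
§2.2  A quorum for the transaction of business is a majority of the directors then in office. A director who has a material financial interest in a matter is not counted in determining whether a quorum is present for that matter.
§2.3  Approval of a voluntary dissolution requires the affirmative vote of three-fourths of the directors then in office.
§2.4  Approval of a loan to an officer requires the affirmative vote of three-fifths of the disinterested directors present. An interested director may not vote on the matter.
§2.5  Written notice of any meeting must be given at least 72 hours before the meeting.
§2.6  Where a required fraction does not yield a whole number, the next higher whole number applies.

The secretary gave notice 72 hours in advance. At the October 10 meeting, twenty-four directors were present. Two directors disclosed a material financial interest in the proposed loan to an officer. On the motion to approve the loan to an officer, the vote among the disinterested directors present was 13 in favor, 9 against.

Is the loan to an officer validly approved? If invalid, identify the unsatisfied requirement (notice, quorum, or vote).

Notice: 72 hours given; 72 required (72 ≥ 72). Satisfied.
Quorum: 24 present, but the 2 interested directors do not count, leaving 22. Quorum is 14. Satisfied.
Vote: the loan to an officer requires three-fifths of the disinterested directors present (24 − 2 = 22). 3/5 of 22 = 13.20, rounded up to 14, so 14 affirmative votes are needed; 13 voted in favor. Not satisfied.

Invalid — vote requirement not satisfied.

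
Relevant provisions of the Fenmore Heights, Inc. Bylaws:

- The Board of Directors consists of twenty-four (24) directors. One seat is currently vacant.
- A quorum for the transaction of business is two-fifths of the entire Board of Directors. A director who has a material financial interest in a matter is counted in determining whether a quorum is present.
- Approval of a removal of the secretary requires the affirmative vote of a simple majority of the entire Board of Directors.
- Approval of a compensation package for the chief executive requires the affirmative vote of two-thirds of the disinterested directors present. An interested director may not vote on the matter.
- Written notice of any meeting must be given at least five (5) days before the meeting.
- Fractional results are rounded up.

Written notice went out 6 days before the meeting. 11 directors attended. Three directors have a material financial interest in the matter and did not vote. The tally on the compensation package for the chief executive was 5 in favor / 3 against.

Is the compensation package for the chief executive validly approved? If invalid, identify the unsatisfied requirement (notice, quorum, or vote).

Notice: 6 days given; 5 required (6 ≥ 5). Satisfied.
Quorum: 11 present (interested directors count toward quorum); quorum is 10. Satisfied.
Vote: the compensation package for the chief executive requires two-thirds of the disinterested directors present (11 − 3 = 8). 2/3 of 8 = 5.33, rounded up to 6, so 6 affirmative votes are needed; 5 voted in favor. Not satisfied.

Invalid — vote requirement not satisfied.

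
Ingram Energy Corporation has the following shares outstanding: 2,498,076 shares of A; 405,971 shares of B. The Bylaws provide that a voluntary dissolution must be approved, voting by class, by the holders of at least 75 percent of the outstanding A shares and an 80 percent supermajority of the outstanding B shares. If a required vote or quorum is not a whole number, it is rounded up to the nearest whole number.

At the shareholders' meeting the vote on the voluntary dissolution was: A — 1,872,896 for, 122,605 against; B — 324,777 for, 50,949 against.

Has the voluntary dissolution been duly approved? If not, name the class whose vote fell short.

Not approved — the A shares did not give the required vote.

A: 3/4 of 2498076 = 1873557; 1,873,557 required, 1,872,896 in favor — not approved.
B: 4/5 of 405971 = 324776.80, rounded up to 324777; 324,777 required, 324,777 in favor — approved.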